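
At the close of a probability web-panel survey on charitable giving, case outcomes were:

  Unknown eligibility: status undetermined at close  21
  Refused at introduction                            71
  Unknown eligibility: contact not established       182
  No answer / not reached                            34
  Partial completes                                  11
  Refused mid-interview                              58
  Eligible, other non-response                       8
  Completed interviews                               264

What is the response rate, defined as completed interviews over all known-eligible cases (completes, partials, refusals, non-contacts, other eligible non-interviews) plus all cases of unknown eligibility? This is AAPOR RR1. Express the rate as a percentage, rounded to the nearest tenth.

40.7%

Refusal or break-off = 71 + 58 = 129
Eligibility not determined = 182 + 21 = 203
Numerator = 264
Denom = 264 + 11 + 129 + 34 + 8 + 203 = 649
RR1 = 264 / 649 = 0.4068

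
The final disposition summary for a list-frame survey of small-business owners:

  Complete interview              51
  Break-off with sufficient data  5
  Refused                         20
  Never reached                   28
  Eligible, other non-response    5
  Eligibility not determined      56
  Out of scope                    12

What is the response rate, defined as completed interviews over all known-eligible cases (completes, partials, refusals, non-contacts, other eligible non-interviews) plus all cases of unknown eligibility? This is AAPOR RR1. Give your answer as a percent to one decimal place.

30.9%

Num = 51
Denom = 51 + 5 + 20 + 28 + 5 + 56 = 165
RR1 = 51 / 165 = 0.3091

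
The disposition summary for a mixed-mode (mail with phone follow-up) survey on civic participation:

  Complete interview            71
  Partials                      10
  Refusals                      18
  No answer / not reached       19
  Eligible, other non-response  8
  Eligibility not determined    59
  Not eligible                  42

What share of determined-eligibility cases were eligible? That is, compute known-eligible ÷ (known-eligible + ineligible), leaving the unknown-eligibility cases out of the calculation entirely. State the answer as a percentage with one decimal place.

Known eligible: 71 + 10 + 18 + 19 + 8 = 126
e = 126 / (126 + 42) = 126 / 168 = 0.7500

75.0%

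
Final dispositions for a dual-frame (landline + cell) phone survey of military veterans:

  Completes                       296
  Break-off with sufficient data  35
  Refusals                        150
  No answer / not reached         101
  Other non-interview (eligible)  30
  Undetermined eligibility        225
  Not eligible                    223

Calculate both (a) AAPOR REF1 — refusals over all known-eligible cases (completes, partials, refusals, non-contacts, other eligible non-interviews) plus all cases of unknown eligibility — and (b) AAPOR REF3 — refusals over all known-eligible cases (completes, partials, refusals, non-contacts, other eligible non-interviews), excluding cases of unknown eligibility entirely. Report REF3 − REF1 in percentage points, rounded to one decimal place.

6.6

Num = 150
Denom = 296 + 35 + 150 + 101 + 30 + 225 = 837
REF1 = 150 / 837 = 0.1792
Denom = 296 + 35 + 150 + 101 + 30 = 612
REF3 = 150 / 612 = 0.2451
Difference = 24.51 − 17.92 = 6.59 percentage points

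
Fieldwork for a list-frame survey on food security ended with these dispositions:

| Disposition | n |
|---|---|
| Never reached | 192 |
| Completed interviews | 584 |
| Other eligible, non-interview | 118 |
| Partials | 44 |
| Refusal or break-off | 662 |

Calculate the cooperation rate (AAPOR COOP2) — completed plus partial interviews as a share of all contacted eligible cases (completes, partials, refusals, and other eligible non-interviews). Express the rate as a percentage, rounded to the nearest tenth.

44.6%

Num: 584 + 44 = 628
Base: 584 + 44 + 662 + 118 = 1408
COOP2 = 628 / 1408 = 0.4460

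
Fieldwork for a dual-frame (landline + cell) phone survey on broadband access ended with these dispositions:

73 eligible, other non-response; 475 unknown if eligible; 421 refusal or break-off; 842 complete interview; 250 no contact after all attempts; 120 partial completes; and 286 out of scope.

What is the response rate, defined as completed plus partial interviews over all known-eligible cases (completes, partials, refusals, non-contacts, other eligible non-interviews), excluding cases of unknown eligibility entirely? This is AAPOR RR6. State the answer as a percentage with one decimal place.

Numerator → 842 + 120 = 962
Base → 842 + 120 + 421 + 250 + 73 = 1706
RR6 = 962 / 1706 = 0.5639

56.4%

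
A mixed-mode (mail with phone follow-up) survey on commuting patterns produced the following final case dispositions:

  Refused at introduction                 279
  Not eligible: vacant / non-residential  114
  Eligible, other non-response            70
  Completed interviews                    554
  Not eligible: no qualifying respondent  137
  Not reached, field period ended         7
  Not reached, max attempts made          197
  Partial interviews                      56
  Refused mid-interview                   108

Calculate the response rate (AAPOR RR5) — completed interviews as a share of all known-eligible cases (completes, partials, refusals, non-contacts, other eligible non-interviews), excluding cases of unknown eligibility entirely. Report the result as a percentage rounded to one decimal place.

Refused = 279 + 108 = 387
Never reached = 7 + 197 = 204
Screened out, ineligible = 137 + 114 = 251
Num = 554
Denom = 554 + 56 + 387 + 204 + 70 = 1271
RR5 = 554 / 1271 = 0.4359

43.6%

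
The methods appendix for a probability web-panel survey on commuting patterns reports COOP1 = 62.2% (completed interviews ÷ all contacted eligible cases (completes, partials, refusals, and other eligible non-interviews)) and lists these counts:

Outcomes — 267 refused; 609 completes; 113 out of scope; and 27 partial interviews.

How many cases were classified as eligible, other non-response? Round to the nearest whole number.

COOP1 = 609 / D = 0.622
D = 609 / 0.622 = 979.1
Rest of base = 903
eligible, other non-response = 979.1 − 903 ≈ 76

76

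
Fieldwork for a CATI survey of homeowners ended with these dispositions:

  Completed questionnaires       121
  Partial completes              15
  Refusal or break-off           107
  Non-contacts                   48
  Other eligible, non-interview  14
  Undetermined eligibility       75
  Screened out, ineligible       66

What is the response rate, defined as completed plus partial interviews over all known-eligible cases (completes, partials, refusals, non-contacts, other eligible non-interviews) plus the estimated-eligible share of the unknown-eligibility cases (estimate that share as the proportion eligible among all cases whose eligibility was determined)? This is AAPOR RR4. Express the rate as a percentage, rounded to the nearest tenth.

Top → 121 + 15 = 136
Known eligible → 121 + 15 + 107 + 48 + 14 = 305
e = 305 / (305 + 66) = 305 / 371 = 0.8221
Estimated eligible among unknowns → 0.8221 × 75 = 61.66
Base → 305 + 61.66 = 366.66
RR4 = 136 / 366.66 = 0.3709

37.1%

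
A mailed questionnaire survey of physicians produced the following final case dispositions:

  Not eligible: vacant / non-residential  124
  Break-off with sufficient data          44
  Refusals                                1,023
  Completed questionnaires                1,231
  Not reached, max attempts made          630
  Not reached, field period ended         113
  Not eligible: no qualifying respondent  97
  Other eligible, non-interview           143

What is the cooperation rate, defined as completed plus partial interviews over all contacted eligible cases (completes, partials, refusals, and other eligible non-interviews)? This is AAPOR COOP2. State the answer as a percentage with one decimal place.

52.2%

Never reached = 113 + 630 = 743
Screened out, ineligible = 97 + 124 = 221
Numerator = 1231 + 44 = 1275
Denom = 1231 + 44 + 1023 + 143 = 2441
COOP2 = 1275 / 2441 = 0.5223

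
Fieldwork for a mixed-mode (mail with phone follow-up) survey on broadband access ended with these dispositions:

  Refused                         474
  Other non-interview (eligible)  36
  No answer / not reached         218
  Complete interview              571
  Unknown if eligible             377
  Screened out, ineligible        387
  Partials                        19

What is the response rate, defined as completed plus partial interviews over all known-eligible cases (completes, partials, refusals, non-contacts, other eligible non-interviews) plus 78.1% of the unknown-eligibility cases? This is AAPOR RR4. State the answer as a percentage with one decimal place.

Top → 571 + 19 = 590
Known eligible → 571 + 19 + 474 + 218 + 36 = 1318
e × U → 0.7810 × 377 = 294.44
Base → 1318 + 294.44 = 1612.44
RR4 = 590 / 1612.44 = 0.3659

36.6%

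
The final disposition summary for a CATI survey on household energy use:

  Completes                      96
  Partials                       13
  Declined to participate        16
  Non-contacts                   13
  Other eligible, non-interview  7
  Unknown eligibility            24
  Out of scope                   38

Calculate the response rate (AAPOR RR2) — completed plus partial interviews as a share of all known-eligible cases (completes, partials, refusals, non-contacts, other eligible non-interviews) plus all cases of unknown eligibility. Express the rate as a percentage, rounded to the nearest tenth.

64.5%

Top = 96 + 13 = 109
Denom = 96 + 13 + 16 + 13 + 7 + 24 = 169
RR2 = 109 / 169 = 0.6450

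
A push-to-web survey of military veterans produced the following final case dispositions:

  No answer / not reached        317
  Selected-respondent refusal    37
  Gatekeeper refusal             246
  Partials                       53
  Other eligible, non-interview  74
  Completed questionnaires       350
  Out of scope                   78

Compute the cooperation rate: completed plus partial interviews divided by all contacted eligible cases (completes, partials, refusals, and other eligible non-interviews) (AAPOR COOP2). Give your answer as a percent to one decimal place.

53.0%

Refusals = 246 + 37 = 283
Top → 350 + 53 = 403
Base → 350 + 53 + 283 + 74 = 760
COOP2 = 403 / 760 = 0.5303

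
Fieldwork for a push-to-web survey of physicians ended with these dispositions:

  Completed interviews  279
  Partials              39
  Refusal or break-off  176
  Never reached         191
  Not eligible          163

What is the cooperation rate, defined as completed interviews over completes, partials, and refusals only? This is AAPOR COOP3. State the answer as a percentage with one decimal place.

Top → 279
Base → 279 + 39 + 176 = 494
COOP3 = 279 / 494 = 0.5648

56.5%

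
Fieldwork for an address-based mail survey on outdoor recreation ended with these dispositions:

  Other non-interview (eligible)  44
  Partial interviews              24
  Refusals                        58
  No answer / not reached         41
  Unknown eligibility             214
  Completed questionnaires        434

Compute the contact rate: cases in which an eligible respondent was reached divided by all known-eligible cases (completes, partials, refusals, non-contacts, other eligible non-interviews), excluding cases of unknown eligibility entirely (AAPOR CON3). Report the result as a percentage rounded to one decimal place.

93.2%

Top = 434 + 24 + 58 + 44 = 560
Denominator = 434 + 24 + 58 + 41 + 44 = 601
CON3 = 560 / 601 = 0.9318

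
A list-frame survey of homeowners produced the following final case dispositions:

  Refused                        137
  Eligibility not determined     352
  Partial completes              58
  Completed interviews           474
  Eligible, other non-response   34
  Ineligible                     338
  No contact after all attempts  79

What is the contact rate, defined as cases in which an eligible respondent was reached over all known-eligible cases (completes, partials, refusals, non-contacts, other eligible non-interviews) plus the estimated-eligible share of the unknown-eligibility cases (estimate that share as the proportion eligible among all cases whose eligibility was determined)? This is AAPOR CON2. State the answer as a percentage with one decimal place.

Top → 474 + 58 + 137 + 34 = 703
Known eligible → 474 + 58 + 137 + 79 + 34 = 782
e = 782 / (782 + 338) = 782 / 1120 = 0.6982
Estimated eligible among unknowns → 0.6982 × 352 = 245.77
Denominator → 782 + 245.77 = 1027.77
CON2 = 703 / 1027.77 = 0.6840

68.4%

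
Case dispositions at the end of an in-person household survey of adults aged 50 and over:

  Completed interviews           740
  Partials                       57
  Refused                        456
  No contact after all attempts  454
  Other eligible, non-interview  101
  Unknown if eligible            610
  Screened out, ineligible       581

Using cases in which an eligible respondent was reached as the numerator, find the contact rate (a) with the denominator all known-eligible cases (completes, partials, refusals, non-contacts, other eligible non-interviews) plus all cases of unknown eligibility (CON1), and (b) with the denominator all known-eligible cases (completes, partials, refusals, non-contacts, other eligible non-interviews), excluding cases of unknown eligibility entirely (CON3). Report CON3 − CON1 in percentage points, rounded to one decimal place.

18.9

Numerator: 740 + 57 + 456 + 101 = 1354
Denominator: 740 + 57 + 456 + 454 + 101 + 610 = 2418
CON1 = 1354 / 2418 = 0.5600
Denominator: 740 + 57 + 456 + 454 + 101 = 1808
CON3 = 1354 / 1808 = 0.7489
Difference = 74.89 − 56.00 = 18.89 percentage points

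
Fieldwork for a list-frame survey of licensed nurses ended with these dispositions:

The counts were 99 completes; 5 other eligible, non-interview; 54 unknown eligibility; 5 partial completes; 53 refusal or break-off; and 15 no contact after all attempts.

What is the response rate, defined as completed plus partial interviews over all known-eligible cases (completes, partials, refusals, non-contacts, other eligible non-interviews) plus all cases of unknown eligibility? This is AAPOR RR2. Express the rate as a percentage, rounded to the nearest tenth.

45.0%

Top = 99 + 5 = 104
Denom = 99 + 5 + 53 + 15 + 5 + 54 = 231
RR2 = 104 / 231 = 0.4502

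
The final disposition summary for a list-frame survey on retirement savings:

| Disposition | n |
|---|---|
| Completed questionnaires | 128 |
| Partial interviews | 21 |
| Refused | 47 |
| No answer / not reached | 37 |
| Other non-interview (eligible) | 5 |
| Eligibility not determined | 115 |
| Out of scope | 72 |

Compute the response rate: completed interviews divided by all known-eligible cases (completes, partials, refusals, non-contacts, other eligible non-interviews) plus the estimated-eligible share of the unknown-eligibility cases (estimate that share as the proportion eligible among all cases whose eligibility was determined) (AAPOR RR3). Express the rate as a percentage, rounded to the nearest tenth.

39.2%

Num: 128
Eligible (known): 128 + 21 + 47 + 37 + 5 = 238
e = 238 / (238 + 72) = 238 / 310 = 0.7677
e × U: 0.7677 × 115 = 88.29
Denom: 238 + 88.29 = 326.29
RR3 = 128 / 326.29 = 0.3923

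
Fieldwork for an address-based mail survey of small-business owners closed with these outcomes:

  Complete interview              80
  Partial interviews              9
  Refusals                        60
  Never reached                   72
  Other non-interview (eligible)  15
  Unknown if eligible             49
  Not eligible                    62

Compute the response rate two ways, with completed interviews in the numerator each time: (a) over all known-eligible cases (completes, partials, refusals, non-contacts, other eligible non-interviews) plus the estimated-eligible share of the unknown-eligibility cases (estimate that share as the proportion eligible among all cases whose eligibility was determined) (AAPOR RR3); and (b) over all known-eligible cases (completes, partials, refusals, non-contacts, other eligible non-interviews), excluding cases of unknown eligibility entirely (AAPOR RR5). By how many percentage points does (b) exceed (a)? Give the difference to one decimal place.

4.8

Numerator = 80
Determined eligible = 80 + 9 + 60 + 72 + 15 = 236
e = 236 / (236 + 62) = 236 / 298 = 0.7919
e × U = 0.7919 × 49 = 38.80
Denom = 236 + 38.80 = 274.80
RR3 = 80 / 274.80 = 0.2911
Denom = 80 + 9 + 60 + 72 + 15 = 236
RR5 = 80 / 236 = 0.3390
Difference = 33.90 − 29.11 = 4.79 percentage points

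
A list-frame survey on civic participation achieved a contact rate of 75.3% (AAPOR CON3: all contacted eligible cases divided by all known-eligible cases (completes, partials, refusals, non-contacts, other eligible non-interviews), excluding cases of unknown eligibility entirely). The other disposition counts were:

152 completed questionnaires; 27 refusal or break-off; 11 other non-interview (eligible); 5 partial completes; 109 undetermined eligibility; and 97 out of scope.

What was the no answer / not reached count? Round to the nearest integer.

64

Numerator → 152 + 5 + 27 + 11 = 195
CON3 = 195 / D = 0.753
D = 195 / 0.753 = 259.0
Remaining denominator categories sum to 195
no answer / not reached = 259.0 − 195 ≈ 64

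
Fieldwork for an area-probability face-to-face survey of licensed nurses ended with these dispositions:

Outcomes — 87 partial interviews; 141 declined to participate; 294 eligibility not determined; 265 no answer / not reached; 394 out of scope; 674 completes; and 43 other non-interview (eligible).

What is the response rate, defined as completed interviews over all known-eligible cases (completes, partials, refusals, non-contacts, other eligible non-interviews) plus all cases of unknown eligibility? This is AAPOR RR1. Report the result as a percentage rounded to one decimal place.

Num: 674
Denominator: 674 + 87 + 141 + 265 + 43 + 294 = 1504
RR1 = 674 / 1504 = 0.4481

44.8%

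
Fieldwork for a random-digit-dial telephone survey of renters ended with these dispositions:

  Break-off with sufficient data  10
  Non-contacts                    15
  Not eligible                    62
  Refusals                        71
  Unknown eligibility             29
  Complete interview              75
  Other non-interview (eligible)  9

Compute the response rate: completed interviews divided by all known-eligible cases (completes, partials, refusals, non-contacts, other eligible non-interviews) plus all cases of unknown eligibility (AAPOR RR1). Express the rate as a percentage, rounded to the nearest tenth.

Numerator = 75
Denominator = 75 + 10 + 71 + 15 + 9 + 29 = 209
RR1 = 75 / 209 = 0.3589

35.9%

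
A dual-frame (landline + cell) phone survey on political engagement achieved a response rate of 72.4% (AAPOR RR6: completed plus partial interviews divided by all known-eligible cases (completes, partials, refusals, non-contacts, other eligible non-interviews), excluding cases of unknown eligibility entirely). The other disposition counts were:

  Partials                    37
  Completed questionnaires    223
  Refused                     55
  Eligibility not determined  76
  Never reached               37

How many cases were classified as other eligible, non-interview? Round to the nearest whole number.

7

Top: 223 + 37 = 260
RR6 = 260 / D = 0.724
D = 260 / 0.724 = 359.1
Other denominator terms total 352
other eligible, non-interview = 359.1 − 352 ≈ 7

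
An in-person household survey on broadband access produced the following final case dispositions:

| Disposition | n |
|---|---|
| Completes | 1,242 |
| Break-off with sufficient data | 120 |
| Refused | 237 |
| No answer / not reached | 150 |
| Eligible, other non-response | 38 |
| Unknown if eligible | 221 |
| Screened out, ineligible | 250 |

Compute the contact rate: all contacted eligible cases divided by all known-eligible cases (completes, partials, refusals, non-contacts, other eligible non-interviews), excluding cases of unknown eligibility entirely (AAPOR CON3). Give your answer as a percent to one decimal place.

91.6%

Numerator: 1242 + 120 + 237 + 38 = 1637
Denom: 1242 + 120 + 237 + 150 + 38 = 1787
CON3 = 1637 / 1787 = 0.9161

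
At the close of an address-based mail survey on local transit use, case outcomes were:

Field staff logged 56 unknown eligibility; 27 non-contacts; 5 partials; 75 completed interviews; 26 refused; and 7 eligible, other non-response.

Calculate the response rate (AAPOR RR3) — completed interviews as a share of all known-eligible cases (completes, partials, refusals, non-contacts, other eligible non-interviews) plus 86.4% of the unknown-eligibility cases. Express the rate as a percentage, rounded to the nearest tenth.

39.8%

Numerator → 75
Known eligible → 75 + 5 + 26 + 27 + 7 = 140
e × U → 0.8640 × 56 = 48.38
Denom → 140 + 48.38 = 188.38
RR3 = 75 / 188.38 = 0.3981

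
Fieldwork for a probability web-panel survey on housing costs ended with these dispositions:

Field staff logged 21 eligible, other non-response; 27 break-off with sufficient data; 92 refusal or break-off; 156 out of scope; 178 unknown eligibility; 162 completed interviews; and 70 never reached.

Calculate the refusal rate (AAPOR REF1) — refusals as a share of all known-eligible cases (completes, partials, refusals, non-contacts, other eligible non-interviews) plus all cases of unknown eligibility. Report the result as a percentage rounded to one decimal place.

16.7%

Top → 92
Denominator → 162 + 27 + 92 + 70 + 21 + 178 = 550
REF1 = 92 / 550 = 0.1673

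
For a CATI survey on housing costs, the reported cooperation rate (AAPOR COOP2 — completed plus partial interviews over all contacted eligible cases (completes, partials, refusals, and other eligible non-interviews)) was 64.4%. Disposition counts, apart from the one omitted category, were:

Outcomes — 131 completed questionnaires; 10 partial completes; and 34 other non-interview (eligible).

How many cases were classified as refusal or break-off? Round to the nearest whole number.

44

Numerator: 131 + 10 = 141
COOP2 = 141 / D = 0.644
D = 141 / 0.644 = 218.9
Remaining denominator categories sum to 175
refusal or break-off = 218.9 − 175 ≈ 44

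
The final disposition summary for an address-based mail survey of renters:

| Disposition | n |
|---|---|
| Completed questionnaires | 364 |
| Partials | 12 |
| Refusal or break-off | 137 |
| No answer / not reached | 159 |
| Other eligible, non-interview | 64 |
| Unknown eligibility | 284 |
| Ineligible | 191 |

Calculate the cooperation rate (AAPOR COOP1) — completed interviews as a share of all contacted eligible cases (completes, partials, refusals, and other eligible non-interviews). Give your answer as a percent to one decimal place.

63.1%

Numerator = 364
Denominator = 364 + 12 + 137 + 64 = 577
COOP1 = 364 / 577 = 0.6308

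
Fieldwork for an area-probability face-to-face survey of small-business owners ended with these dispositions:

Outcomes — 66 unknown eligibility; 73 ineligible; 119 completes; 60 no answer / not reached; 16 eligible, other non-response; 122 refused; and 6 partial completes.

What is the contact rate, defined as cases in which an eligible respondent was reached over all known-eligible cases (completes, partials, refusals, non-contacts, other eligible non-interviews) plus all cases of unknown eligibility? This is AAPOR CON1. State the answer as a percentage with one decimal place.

Numerator = 119 + 6 + 122 + 16 = 263
Base = 119 + 6 + 122 + 60 + 16 + 66 = 389
CON1 = 263 / 389 = 0.6761

67.6%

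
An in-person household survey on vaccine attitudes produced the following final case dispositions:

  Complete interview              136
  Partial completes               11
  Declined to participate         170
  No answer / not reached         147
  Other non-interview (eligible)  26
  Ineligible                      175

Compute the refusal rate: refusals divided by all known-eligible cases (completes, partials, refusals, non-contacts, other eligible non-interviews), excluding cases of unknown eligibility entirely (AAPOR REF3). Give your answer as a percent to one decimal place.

Numerator = 170
Denominator = 136 + 11 + 170 + 147 + 26 = 490
REF3 = 170 / 490 = 0.3469

34.7%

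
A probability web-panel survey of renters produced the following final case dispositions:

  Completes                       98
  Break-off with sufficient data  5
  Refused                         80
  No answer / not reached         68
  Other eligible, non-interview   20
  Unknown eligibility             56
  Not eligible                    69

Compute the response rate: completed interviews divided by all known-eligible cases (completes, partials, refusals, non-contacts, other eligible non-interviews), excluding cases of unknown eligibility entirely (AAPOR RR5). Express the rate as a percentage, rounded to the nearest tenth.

Numerator → 98
Denominator → 98 + 5 + 80 + 68 + 20 = 271
RR5 = 98 / 271 = 0.3616

36.2%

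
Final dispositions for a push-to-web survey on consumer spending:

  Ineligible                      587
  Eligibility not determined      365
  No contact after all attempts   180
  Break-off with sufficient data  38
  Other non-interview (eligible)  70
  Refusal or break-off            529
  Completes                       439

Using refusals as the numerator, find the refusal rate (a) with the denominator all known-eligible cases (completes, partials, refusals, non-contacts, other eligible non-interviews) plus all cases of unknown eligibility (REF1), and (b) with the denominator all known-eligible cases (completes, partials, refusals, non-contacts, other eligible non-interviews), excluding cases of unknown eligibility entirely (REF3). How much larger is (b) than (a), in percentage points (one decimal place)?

9.5

Top: 529
Base: 439 + 38 + 529 + 180 + 70 + 365 = 1621
REF1 = 529 / 1621 = 0.3263
Base: 439 + 38 + 529 + 180 + 70 = 1256
REF3 = 529 / 1256 = 0.4212
Difference = 42.12 − 32.63 = 9.49 percentage points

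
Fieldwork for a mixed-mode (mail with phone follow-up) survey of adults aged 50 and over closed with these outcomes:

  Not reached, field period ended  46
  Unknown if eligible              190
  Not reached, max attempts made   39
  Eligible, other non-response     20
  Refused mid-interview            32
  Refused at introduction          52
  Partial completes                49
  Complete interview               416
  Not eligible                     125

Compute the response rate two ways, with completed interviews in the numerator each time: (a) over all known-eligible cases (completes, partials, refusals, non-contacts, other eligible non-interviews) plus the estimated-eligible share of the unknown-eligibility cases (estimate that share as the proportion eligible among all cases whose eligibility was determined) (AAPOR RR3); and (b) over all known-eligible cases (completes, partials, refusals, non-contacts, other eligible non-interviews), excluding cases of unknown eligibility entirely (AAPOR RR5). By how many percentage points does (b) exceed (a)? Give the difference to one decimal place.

Refused = 52 + 32 = 84
Non-contacts = 46 + 39 = 85
Top → 416
Eligible (known) → 416 + 49 + 84 + 85 + 20 = 654
e = 654 / (654 + 125) = 654 / 779 = 0.8395
e × U → 0.8395 × 190 = 159.50
Base → 654 + 159.50 = 813.50
RR3 = 416 / 813.50 = 0.5114
Base → 416 + 49 + 84 + 85 + 20 = 654
RR5 = 416 / 654 = 0.6361
Difference = 63.61 − 51.14 = 12.47 percentage points

12.5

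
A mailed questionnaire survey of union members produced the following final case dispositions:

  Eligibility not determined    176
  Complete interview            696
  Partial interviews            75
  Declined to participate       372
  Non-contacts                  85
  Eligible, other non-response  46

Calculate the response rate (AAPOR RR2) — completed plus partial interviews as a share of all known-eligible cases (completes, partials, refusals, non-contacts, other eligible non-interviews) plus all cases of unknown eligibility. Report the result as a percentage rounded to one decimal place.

53.2%

Top → 696 + 75 = 771
Denominator → 696 + 75 + 372 + 85 + 46 + 176 = 1450
RR2 = 771 / 1450 = 0.5317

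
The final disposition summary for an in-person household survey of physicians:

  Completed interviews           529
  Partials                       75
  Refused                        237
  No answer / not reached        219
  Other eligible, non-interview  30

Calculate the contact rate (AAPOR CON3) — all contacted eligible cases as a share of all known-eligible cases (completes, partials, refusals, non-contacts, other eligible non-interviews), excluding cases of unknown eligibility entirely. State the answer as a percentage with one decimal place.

79.9%

Top → 529 + 75 + 237 + 30 = 871
Denominator → 529 + 75 + 237 + 219 + 30 = 1090
CON3 = 871 / 1090 = 0.7991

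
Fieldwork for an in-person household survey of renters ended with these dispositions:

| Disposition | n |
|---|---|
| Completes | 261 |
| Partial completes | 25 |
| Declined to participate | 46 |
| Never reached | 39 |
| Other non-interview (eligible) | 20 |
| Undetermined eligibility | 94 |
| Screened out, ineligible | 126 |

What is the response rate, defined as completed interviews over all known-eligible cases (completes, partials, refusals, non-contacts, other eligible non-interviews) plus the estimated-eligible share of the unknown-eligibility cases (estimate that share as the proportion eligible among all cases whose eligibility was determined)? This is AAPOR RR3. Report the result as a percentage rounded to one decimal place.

56.5%

Numerator = 261
Eligible (known) = 261 + 25 + 46 + 39 + 20 = 391
e = 391 / (391 + 126) = 391 / 517 = 0.7563
Estimated eligible among unknowns = 0.7563 × 94 = 71.09
Base = 391 + 71.09 = 462.09
RR3 = 261 / 462.09 = 0.5648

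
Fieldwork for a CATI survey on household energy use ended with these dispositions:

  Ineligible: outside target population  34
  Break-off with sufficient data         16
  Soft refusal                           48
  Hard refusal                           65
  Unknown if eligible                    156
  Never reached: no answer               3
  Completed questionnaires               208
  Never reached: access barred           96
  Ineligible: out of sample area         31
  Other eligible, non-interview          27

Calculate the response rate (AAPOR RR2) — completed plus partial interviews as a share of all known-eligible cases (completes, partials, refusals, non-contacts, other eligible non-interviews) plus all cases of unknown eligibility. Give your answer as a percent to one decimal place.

Declined to participate = 65 + 48 = 113
Non-contacts = 3 + 96 = 99
Out of scope = 34 + 31 = 65
Num → 208 + 16 = 224
Base → 208 + 16 + 113 + 99 + 27 + 156 = 619
RR2 = 224 / 619 = 0.3619

36.2%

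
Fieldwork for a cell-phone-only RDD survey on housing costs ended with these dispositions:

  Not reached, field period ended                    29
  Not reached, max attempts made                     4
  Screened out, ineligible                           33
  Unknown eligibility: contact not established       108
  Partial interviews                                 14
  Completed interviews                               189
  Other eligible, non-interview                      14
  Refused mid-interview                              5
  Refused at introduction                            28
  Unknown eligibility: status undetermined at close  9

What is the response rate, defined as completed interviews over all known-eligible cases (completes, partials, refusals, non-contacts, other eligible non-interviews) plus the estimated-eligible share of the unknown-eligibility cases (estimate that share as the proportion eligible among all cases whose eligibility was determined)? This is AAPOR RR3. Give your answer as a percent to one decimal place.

48.7%

Refusal or break-off = 28 + 5 = 33
Never reached = 29 + 4 = 33
Unknown eligibility = 108 + 9 = 117
Num → 189
Known eligible → 189 + 14 + 33 + 33 + 14 = 283
e = 283 / (283 + 33) = 283 / 316 = 0.8956
Estimated eligible among unknowns → 0.8956 × 117 = 104.79
Base → 283 + 104.79 = 387.79
RR3 = 189 / 387.79 = 0.4874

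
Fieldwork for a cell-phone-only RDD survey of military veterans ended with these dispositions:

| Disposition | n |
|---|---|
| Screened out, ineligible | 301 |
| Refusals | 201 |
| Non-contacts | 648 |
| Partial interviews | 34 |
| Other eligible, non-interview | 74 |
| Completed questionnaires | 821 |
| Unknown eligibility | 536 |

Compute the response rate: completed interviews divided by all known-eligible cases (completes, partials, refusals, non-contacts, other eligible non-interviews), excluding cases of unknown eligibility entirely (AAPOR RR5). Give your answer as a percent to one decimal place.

Num → 821
Denominator → 821 + 34 + 201 + 648 + 74 = 1778
RR5 = 821 / 1778 = 0.4618

46.2%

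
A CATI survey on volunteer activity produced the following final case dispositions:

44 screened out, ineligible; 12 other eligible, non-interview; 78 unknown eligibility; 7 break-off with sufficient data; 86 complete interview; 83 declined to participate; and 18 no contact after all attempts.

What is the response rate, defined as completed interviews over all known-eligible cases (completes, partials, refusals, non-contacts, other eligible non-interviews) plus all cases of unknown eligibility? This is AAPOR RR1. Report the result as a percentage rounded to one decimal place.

Numerator: 86
Base: 86 + 7 + 83 + 18 + 12 + 78 = 284
RR1 = 86 / 284 = 0.3028

30.3%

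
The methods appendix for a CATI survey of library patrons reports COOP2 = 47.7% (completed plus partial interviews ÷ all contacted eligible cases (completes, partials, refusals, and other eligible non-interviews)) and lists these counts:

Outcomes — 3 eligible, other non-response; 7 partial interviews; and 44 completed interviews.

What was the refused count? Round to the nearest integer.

53

Top → 44 + 7 = 51
COOP2 = 51 / D = 0.477
D = 51 / 0.477 = 106.9
Other denominator terms total 54
refused = 106.9 − 54 ≈ 53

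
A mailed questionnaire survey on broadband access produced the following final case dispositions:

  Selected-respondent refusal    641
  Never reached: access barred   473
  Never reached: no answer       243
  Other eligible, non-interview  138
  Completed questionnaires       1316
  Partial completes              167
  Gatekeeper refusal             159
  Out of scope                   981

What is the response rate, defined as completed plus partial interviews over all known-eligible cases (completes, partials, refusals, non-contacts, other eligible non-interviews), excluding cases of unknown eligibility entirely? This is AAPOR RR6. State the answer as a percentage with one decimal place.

47.3%

Refusal or break-off = 159 + 641 = 800
Never reached = 243 + 473 = 716
Num = 1316 + 167 = 1483
Denominator = 1316 + 167 + 800 + 716 + 138 = 3137
RR6 = 1483 / 3137 = 0.4727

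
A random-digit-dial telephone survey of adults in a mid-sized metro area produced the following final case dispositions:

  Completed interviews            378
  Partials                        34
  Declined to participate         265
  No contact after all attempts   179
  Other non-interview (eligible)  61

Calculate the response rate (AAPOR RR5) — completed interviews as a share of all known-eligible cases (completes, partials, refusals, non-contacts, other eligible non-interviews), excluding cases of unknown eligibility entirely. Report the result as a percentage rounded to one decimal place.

41.2%

Numerator → 378
Denom → 378 + 34 + 265 + 179 + 61 = 917
RR5 = 378 / 917 = 0.4122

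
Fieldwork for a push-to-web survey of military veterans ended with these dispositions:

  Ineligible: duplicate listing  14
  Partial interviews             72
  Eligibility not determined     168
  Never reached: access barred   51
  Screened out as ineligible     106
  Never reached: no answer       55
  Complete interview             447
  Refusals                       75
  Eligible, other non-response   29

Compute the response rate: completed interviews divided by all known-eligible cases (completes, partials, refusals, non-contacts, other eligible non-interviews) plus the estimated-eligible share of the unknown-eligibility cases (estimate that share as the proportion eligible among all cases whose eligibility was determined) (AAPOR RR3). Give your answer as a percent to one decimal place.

Never reached = 55 + 51 = 106
Ineligible = 106 + 14 = 120
Top: 447
Eligible (known): 447 + 72 + 75 + 106 + 29 = 729
e = 729 / (729 + 120) = 729 / 849 = 0.8587
Eligible share of unknowns: 0.8587 × 168 = 144.26
Base: 729 + 144.26 = 873.26
RR3 = 447 / 873.26 = 0.5119

51.2%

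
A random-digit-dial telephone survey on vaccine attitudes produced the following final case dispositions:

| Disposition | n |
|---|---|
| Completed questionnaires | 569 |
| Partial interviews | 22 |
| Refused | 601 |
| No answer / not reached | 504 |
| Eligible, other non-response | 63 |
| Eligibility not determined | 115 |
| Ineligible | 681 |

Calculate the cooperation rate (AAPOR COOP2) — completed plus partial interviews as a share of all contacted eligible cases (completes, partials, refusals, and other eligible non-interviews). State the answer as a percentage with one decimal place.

47.1%

Top: 569 + 22 = 591
Denom: 569 + 22 + 601 + 63 = 1255
COOP2 = 591 / 1255 = 0.4709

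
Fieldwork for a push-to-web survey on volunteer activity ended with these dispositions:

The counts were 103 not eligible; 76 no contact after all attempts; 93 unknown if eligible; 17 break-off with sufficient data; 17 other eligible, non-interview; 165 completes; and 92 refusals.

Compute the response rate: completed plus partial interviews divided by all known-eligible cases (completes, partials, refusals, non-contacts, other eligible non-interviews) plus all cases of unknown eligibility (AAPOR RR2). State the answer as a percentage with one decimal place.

39.6%

Top: 165 + 17 = 182
Denom: 165 + 17 + 92 + 76 + 17 + 93 = 460
RR2 = 182 / 460 = 0.3957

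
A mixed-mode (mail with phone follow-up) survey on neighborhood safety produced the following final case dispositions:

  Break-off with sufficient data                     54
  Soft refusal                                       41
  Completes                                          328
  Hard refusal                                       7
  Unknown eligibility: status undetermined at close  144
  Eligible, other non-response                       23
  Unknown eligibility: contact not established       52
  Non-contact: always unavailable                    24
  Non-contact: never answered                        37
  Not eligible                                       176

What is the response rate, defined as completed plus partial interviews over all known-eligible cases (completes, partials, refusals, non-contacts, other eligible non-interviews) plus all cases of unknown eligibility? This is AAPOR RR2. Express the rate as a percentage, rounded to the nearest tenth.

Refusal or break-off = 7 + 41 = 48
No answer / not reached = 37 + 24 = 61
Undetermined eligibility = 52 + 144 = 196
Top: 328 + 54 = 382
Denom: 328 + 54 + 48 + 61 + 23 + 196 = 710
RR2 = 382 / 710 = 0.5380

53.8%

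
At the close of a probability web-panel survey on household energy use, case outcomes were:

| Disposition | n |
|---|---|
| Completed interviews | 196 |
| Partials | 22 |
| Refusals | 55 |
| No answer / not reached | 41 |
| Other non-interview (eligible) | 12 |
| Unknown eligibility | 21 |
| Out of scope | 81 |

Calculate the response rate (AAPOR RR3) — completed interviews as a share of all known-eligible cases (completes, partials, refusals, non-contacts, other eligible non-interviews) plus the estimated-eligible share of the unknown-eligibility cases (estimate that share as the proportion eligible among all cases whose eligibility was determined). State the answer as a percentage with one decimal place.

57.2%

Num = 196
Known eligible = 196 + 22 + 55 + 41 + 12 = 326
e = 326 / (326 + 81) = 326 / 407 = 0.8010
Estimated eligible among unknowns = 0.8010 × 21 = 16.82
Base = 326 + 16.82 = 342.82
RR3 = 196 / 342.82 = 0.5717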